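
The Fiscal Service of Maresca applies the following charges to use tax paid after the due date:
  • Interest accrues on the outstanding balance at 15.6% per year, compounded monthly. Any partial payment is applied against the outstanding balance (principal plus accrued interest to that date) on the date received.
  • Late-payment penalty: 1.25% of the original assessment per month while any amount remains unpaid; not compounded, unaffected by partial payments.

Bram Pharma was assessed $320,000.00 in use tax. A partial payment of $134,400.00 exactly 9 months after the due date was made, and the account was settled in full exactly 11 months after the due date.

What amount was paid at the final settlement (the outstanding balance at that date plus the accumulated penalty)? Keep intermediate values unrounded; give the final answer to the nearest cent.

$274,936.36

Monthly rate = 15.6% ÷ 12 = 1.3%
Balance at month 9: $320,000.0000 × (1 + 0.013)^9 = $359,447.1020…
After $134,400.00 payment: $359,447.1020… − $134,400.00 = $225,047.1020…
Balance at month 11: $225,047.1020… × (1 + 0.013)^2 = $230,936.3597…
Penalty: 11 × 1.25% × $320,000.00 = $44,000.00
Final settlement = outstanding balance + penalty = $230,936.3597… + $44,000.00 = $274,936.36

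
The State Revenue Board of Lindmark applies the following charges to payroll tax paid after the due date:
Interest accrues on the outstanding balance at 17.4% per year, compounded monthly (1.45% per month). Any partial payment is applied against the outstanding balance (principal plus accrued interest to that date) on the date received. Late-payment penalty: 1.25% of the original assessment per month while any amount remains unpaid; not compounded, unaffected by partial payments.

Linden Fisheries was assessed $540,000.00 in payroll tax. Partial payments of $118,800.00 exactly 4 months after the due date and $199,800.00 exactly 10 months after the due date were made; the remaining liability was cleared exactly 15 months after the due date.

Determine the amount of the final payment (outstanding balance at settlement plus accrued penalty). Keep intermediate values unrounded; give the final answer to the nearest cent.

$417,508.25

Balance at month 4: $540,000.0000 × (1 + 0.0145)^4 = $572,007.8189…
After $118,800.00 payment: $572,007.8189… − $118,800.00 = $453,207.8189…
Balance at month 10: $453,207.8189… × (1 + 0.0145)^6 = $494,094.1388…
After $199,800.00 payment: $494,094.1388… − $199,800.00 = $294,294.1388…
Balance at month 15: $294,294.1388… × (1 + 0.0145)^5 = $316,258.2544…
Penalty: 15 × 1.25% × $540,000.00 = $101,250.00
Final settlement = outstanding balance + penalty = $316,258.2544… + $101,250.00 = $417,508.25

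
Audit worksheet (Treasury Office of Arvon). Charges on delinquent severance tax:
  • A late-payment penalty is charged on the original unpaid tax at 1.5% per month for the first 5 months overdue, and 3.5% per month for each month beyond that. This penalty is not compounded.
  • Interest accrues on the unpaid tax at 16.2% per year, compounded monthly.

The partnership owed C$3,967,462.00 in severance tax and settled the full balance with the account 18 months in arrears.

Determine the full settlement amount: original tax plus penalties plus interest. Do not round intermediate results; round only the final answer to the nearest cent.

Penalty, months 1–5: 5 × 1.5% × C$3,967,462.00 = C$297,559.65
Penalty, months 6–18: 13 × 3.5% × C$3,967,462.00 = C$1,805,195.21
Interest (16.2%/yr ÷ 12 = 1.35%/month): C$3,967,462.00 × ((1 + 0.0135)^18 − 1) = C$1,083,107.2511…
Total = C$3,967,462.00 + C$2,102,754.8600 + C$1,083,107.2511… = C$7,153,324.11

C$7,153,324.11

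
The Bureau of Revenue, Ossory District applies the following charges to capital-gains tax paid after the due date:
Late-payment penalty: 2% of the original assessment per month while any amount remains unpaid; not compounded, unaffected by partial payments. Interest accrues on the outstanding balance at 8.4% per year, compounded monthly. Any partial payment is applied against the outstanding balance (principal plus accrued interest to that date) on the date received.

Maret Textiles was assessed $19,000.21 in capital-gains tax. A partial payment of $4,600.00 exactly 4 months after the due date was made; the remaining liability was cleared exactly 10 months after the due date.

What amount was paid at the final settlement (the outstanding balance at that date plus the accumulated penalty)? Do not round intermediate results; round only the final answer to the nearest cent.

$19,376.34

Monthly rate = 8.4% ÷ 12 = 0.7%
Balance at month 4: $19,000.2100 × (1 + 0.007)^4 = $19,537.8281…
After $4,600.00 payment: $19,537.8281… − $4,600.00 = $14,937.8281…
Balance at month 10: $14,937.8281… × (1 + 0.007)^6 = $15,576.2992…
Penalty: 10 × 2% × $19,000.21 = $3,800.04…
Final settlement = outstanding balance + penalty = $15,576.2992… + $3,800.04… = $19,376.34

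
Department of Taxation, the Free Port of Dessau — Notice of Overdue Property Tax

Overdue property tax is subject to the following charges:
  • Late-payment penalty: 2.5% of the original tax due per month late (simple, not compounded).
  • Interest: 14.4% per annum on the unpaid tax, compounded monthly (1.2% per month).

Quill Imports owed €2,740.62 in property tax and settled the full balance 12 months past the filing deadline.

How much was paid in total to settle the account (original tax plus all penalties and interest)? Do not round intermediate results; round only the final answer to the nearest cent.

€3,984.57

Late-payment penalty: 12 × 2.5% × €2,740.62 = €822.19…
Interest: €2,740.62 × ((1 + 0.012)^12 − 1) = €2,740.62 × 0.1538946… = €421.7667…
Total = €2,740.62 + €822.1860 + €421.7667… = €3,984.57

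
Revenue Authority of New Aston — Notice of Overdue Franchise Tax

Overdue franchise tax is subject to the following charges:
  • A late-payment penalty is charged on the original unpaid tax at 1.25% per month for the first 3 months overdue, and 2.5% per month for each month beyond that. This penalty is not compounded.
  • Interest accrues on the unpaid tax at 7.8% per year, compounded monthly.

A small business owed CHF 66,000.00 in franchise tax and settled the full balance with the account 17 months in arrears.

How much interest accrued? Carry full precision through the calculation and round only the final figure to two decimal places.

Interest (7.8%/yr ÷ 12 = 0.65%/month): CHF 66,000.00 × ((1 + 0.0065)^17 − 1) = CHF 7,684.8464…

CHF 7,684.85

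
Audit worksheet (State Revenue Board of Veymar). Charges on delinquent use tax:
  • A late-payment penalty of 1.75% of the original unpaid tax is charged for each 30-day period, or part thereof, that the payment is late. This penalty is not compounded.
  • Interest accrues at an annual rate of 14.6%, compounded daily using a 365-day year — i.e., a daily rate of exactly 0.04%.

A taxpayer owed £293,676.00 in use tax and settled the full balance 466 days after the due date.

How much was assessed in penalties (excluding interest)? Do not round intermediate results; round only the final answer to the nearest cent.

£82,229.28

Penalty periods: ⌈466/30⌉ = 16; penalty = 16 × 1.75% × £293,676.00 = £82,229.28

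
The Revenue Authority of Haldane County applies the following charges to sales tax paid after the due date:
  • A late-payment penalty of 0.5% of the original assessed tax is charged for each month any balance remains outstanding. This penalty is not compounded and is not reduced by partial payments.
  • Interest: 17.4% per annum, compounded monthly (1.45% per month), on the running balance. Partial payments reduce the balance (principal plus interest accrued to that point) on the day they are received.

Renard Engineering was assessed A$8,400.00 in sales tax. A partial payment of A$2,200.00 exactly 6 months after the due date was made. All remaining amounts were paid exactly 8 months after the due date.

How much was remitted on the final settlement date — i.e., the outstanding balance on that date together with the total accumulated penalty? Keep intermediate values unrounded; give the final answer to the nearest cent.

Balance at month 6: A$8,400.0000 × (1 + 0.0145)^6 = A$9,157.8093…
After A$2,200.00 payment: A$9,157.8093… − A$2,200.00 = A$6,957.8093…
Balance at month 8: A$6,957.8093… × (1 + 0.0145)^2 = A$7,161.0486…
Penalty: 8 × 0.5% × A$8,400.00 = A$336.00
Final settlement = outstanding balance + penalty = A$7,161.0486… + A$336.00 = A$7,497.05

A$7,497.05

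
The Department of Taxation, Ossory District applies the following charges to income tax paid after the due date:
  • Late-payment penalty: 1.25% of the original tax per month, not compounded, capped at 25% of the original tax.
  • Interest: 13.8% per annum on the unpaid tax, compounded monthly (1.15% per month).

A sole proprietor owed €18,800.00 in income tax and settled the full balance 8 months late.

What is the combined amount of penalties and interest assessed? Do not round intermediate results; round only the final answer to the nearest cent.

€3,680.84

Penalty: 8 × 1.25% × €18,800.00 = €1,880.00 (below the 25% cap of €4,700.00)
Interest: €18,800.00 × ((1 + 0.0115)^8 − 1) = €18,800.00 × 0.0957894… = €1,800.8408…
Penalties + interest = €1,880.0000 + €1,800.8408… = €3,680.84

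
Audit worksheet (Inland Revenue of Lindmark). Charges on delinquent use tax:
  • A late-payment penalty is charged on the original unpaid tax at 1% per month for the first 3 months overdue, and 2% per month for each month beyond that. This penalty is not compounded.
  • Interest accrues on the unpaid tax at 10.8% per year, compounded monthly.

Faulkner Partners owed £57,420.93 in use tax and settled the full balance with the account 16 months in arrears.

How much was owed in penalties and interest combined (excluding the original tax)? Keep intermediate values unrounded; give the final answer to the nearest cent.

Penalty, months 1–3: 3 × 1% × £57,420.93 = £1,722.63…
Penalty, months 4–16: 13 × 2% × £57,420.93 = £14,929.44…
Interest (10.8%/yr ÷ 12 = 0.9%/month): £57,420.93 × ((1 + 0.009)^16 − 1) = £8,850.8876…
Penalties + interest = £16,652.0697 + £8,850.8876… = £25,502.96

£25,502.96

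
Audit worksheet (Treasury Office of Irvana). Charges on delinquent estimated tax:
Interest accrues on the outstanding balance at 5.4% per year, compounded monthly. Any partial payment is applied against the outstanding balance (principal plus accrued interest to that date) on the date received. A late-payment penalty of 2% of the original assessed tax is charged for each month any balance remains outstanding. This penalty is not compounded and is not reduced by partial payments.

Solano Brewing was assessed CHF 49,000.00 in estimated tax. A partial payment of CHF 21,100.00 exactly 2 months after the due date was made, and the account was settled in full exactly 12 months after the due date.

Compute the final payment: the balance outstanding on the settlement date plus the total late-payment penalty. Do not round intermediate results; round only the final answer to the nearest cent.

Monthly rate = 5.4% ÷ 12 = 0.45%
Balance at month 2: CHF 49,000.0000 × (1 + 0.0045)^2 = CHF 49,441.9923…
After CHF 21,100.00 payment: CHF 49,441.9923… − CHF 21,100.00 = CHF 28,341.9923…
Balance at month 12: CHF 28,341.9923… × (1 + 0.0045)^10 = CHF 29,643.5209…
Penalty: 12 × 2% × CHF 49,000.00 = CHF 11,760.00
Final settlement = outstanding balance + penalty = CHF 29,643.5209… + CHF 11,760.00 = CHF 41,403.52

CHF 41,403.52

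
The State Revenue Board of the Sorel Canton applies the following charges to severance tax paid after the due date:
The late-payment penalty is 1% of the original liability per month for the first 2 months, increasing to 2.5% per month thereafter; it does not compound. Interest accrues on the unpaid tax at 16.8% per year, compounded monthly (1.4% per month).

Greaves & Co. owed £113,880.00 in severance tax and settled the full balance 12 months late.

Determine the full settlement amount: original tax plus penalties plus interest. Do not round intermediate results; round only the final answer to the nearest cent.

Penalty, months 1–2: 2 × 1% × £113,880.00 = £2,277.60
Penalty, months 3–12: 10 × 2.5% × £113,880.00 = £28,470.00
Interest: £113,880.00 × ((1 + 0.014)^12 − 1) = £113,880.00 × 0.1815591… = £20,675.9536…
Total = £113,880.00 + £30,747.6000 + £20,675.9536… = £165,303.55

£165,303.55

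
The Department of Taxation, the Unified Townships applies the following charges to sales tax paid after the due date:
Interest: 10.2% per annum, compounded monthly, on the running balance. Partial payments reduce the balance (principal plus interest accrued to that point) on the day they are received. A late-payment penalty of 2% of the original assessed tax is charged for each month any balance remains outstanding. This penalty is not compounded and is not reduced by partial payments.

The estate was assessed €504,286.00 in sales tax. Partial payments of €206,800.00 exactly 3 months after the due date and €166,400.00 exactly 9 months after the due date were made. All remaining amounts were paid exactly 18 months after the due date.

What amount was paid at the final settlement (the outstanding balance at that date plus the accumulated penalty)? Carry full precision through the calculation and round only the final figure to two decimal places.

Monthly rate = 10.2% ÷ 12 = 0.85%
Balance at month 3: €504,286.0000 × (1 + 0.0085)^3 = €517,254.9067…
After €206,800.00 payment: €517,254.9067… − €206,800.00 = €310,454.9067…
Balance at month 9: €310,454.9067… × (1 + 0.0085)^6 = €326,628.4000…
After €166,400.00 payment: €326,628.4000… − €166,400.00 = €160,228.4000…
Balance at month 18: €160,228.4000… × (1 + 0.0085)^9 = €172,910.9986…
Penalty: 18 × 2% × €504,286.00 = €181,542.96
Final settlement = outstanding balance + penalty = €172,910.9986… + €181,542.96 = €354,453.96

€354,453.96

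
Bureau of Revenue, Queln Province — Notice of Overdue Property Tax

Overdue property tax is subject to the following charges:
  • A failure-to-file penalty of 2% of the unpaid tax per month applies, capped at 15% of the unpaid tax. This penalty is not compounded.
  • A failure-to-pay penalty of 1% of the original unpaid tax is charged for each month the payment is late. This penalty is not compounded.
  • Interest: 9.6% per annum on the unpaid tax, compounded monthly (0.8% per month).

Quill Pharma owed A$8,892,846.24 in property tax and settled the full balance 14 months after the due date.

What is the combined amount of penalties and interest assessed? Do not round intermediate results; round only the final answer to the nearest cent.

Failure-to-file: 14 × 2% × A$8,892,846.24 = A$2,489,996.95…, capped at 15% × A$8,892,846.24 = A$1,333,926.94…
Failure-to-pay penalty: 14 × 1% × A$8,892,846.24 = A$1,244,998.47…
Interest: A$8,892,846.24 × ((1 + 0.008)^14 − 1) = A$8,892,846.24 × 0.1180145… = A$1,049,485.1093…
Penalties + interest = A$2,578,925.4096 + A$1,049,485.1093… = A$3,628,410.52

A$3,628,410.52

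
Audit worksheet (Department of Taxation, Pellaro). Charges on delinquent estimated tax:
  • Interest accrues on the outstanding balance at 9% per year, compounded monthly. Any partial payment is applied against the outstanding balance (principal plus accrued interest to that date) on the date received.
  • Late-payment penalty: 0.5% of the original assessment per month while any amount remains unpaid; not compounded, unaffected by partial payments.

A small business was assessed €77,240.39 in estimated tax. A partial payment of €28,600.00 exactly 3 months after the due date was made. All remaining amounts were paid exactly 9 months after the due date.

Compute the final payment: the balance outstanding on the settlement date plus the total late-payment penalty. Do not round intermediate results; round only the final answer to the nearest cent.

€56,177.74

Monthly rate = 9% ÷ 12 = 0.75%
Balance at month 3: €77,240.3900 × (1 + 0.0075)^3 = €78,991.3657…
After €28,600.00 payment: €78,991.3657… − €28,600.00 = €50,391.3657…
Balance at month 9: €50,391.3657… × (1 + 0.0075)^6 = €52,701.9224…
Penalty: 9 × 0.5% × €77,240.39 = €3,475.82…
Final settlement = outstanding balance + penalty = €52,701.9224… + €3,475.82… = €56,177.74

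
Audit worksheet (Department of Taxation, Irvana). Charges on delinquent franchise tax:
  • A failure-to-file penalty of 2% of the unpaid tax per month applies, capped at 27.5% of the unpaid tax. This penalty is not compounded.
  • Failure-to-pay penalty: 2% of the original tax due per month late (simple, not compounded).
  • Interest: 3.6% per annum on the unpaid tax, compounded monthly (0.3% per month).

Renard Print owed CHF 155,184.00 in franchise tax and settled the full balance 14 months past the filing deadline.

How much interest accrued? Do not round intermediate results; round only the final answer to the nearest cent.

CHF 6,646.36

Interest: CHF 155,184.00 × ((1 + 0.003)^14 − 1) = CHF 155,184.00 × 0.0428289… = CHF 6,646.3615…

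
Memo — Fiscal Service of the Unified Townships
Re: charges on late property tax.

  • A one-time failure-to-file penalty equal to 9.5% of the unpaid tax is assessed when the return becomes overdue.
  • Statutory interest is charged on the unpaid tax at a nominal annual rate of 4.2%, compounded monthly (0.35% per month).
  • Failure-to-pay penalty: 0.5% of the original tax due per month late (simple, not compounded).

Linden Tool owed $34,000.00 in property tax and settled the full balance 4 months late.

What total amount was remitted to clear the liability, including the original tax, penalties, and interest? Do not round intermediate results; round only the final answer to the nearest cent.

$38,388.50

Failure-to-file penalty: 9.5% × $34,000.00 = $3,230.00
Failure-to-pay penalty: 4 × 0.5% × $34,000.00 = $680.00
Interest: $34,000.00 × ((1 + 0.0035)^4 − 1) = $34,000.00 × 0.0140737… = $478.5048…
Total = $34,000.00 + $3,910.0000 + $478.5048… = $38,388.50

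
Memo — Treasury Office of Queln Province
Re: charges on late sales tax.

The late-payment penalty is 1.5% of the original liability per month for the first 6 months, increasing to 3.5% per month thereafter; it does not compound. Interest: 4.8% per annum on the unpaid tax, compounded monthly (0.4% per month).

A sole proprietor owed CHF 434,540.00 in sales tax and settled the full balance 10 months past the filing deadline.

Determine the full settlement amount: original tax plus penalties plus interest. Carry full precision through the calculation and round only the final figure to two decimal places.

CHF 552,182.03

Penalty, months 1–6: 6 × 1.5% × CHF 434,540.00 = CHF 39,108.60
Penalty, months 7–10: 4 × 3.5% × CHF 434,540.00 = CHF 60,835.60
Interest: CHF 434,540.00 × ((1 + 0.004)^10 − 1) = CHF 434,540.00 × 0.0407277… = CHF 17,697.8295…
Total = CHF 434,540.00 + CHF 99,944.2000 + CHF 17,697.8295… = CHF 552,182.03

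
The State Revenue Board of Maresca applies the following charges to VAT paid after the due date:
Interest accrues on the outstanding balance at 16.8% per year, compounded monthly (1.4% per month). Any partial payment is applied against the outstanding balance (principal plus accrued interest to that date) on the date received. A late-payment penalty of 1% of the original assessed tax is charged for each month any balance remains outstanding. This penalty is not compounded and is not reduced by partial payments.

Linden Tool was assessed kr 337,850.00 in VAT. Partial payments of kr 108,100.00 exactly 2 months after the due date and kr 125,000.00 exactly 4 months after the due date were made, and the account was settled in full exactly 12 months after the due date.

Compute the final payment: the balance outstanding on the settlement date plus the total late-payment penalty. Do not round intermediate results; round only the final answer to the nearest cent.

Balance at month 2: kr 337,850.0000 × (1 + 0.014)^2 = kr 347,376.0186
After kr 108,100.00 payment: kr 347,376.0186 − kr 108,100.00 = kr 239,276.0186
Balance at month 4: kr 239,276.0186 × (1 + 0.014)^2 = kr 246,022.6452…
After kr 125,000.00 payment: kr 246,022.6452… − kr 125,000.00 = kr 121,022.6452…
Balance at month 12: kr 121,022.6452… × (1 + 0.014)^8 = kr 135,260.2797…
Penalty: 12 × 1% × kr 337,850.00 = kr 40,542.00
Final settlement = outstanding balance + penalty = kr 135,260.2797… + kr 40,542.00 = kr 175,802.28

kr 175,802.28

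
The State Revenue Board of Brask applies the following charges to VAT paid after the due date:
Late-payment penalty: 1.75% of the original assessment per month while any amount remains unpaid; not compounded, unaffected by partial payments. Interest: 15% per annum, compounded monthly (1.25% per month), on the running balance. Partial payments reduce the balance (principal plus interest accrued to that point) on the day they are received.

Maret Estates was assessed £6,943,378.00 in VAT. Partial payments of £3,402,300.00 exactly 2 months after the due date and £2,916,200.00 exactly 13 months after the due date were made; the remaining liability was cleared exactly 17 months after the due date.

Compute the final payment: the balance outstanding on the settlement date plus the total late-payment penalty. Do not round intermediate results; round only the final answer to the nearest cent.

Balance at month 2: £6,943,378.0000 × (1 + 0.0125)^2 = £7,118,047.3528…
After £3,402,300.00 payment: £7,118,047.3528… − £3,402,300.00 = £3,715,747.3528…
Balance at month 13: £3,715,747.3528… × (1 + 0.0125)^11 = £4,259,822.7422…
After £2,916,200.00 payment: £4,259,822.7422… − £2,916,200.00 = £1,343,622.7422…
Balance at month 17: £1,343,622.7422… × (1 + 0.0125)^4 = £1,412,074.0555…
Penalty: 17 × 1.75% × £6,943,378.00 = £2,065,654.96…
Final settlement = outstanding balance + penalty = £1,412,074.0555… + £2,065,654.96… = £3,477,729.01

£3,477,729.01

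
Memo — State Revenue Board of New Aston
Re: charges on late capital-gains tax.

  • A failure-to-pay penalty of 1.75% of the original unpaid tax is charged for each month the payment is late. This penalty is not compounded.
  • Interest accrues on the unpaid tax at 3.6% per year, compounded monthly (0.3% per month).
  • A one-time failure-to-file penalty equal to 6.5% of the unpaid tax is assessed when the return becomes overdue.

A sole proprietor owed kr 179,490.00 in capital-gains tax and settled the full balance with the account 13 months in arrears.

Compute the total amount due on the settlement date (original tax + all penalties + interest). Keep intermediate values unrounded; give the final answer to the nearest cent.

kr 239,118.33

Failure-to-file penalty: 6.5% × kr 179,490.00 = kr 11,666.85
Failure-to-pay penalty = 1.75% × kr 179,490.00 × 13 mo = kr 40,833.98…
Interest: kr 179,490.00 × ((1 + 0.003)^13 − 1) = kr 179,490.00 × 0.0397098… = kr 7,127.5085…
Total = kr 179,490.00 + kr 52,500.8250 + kr 7,127.5085… = kr 239,118.33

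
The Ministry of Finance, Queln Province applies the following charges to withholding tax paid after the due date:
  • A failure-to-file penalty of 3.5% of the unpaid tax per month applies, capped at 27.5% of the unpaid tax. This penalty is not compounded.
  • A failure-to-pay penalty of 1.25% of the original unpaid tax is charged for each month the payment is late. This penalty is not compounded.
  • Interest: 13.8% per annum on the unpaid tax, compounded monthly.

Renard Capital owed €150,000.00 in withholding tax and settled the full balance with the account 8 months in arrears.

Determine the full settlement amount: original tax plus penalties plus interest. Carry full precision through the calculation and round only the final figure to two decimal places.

€220,618.41

Failure-to-file: 8 × 3.5% × €150,000.00 = €42,000.00, capped at 27.5% × €150,000.00 = €41,250.00
Failure-to-pay penalty = 1.25% × €150,000.00 × 8 mo = €15,000.00
Interest (13.8%/yr ÷ 12 = 1.15%/month): €150,000.00 × ((1 + 0.0115)^8 − 1) = €14,368.4107…
Total = €150,000.00 + €56,250.0000 + €14,368.4107… = €220,618.41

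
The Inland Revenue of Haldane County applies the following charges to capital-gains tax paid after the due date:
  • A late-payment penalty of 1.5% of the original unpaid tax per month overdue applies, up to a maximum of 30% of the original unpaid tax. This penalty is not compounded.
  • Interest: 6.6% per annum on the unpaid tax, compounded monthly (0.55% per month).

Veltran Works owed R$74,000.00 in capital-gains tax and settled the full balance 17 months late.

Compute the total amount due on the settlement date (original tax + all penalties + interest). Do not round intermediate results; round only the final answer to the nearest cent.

R$100,101.97

Penalty: 17 × 1.5% × R$74,000.00 = R$18,870.00 (below the 30% cap of R$22,200.00)
Interest: R$74,000.00 × ((1 + 0.0055)^17 − 1) = R$74,000.00 × 0.0977293… = R$7,231.9715…
Total = R$74,000.00 + R$18,870.0000 + R$7,231.9715… = R$100,101.97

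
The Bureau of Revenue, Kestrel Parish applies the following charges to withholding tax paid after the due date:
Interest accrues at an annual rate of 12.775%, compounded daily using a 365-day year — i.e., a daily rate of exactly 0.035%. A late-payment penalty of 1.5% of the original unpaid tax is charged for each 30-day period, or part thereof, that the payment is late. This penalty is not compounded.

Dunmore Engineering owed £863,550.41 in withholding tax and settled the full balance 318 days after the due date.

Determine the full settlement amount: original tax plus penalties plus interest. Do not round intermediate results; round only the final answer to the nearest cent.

£1,107,683.37

Penalty periods: ⌈318/30⌉ = 11; penalty = 11 × 1.5% × £863,550.41 = £142,485.82…
Interest: £863,550.41 × ((1 + 0.00035)^318 − 1) = £863,550.41 × 0.11770841… = £101,647.1460…
Total = £863,550.41 + £142,485.8177… + £101,647.1460… = £1,107,683.37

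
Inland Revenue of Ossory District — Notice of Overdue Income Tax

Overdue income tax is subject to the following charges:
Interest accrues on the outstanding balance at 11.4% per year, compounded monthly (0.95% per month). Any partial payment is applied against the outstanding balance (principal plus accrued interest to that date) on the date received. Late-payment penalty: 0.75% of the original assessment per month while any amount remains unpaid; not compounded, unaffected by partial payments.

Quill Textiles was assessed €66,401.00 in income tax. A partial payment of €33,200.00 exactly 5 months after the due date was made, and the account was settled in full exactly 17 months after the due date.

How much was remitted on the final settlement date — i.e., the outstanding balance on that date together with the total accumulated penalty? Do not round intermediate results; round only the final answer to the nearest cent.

€49,256.97

Balance at month 5: €66,401.0000 × (1 + 0.0095)^5 = €69,615.5464…
After €33,200.00 payment: €69,615.5464… − €33,200.00 = €36,415.5464…
Balance at month 17: €36,415.5464… × (1 + 0.0095)^12 = €40,790.8458…
Penalty: 17 × 0.75% × €66,401.00 = €8,466.13…
Final settlement = outstanding balance + penalty = €40,790.8458… + €8,466.13… = €49,256.97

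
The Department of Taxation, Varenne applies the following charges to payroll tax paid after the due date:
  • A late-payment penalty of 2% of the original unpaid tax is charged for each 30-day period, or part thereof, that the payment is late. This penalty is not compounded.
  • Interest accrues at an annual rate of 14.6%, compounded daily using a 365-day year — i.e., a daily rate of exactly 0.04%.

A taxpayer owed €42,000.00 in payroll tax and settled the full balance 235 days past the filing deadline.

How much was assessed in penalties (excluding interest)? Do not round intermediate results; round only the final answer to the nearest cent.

Penalty periods: ⌈235/30⌉ = 8; penalty = 8 × 2% × €42,000.00 = €6,720.00

€6,720.00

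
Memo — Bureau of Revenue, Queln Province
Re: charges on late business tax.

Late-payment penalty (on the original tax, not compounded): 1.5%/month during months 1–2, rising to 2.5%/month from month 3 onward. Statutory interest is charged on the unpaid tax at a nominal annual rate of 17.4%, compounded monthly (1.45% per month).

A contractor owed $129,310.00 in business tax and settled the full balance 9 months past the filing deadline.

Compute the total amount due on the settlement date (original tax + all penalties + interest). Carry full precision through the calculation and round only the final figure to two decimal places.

$173,706.10

Penalty, months 1–2: 2 × 1.5% × $129,310.00 = $3,879.30
Penalty, months 3–9: 7 × 2.5% × $129,310.00 = $22,629.25
Interest: $129,310.00 × ((1 + 0.0145)^9 − 1) = $129,310.00 × 0.1383307… = $17,887.5475…
Total = $129,310.00 + $26,508.5500 + $17,887.5475… = $173,706.10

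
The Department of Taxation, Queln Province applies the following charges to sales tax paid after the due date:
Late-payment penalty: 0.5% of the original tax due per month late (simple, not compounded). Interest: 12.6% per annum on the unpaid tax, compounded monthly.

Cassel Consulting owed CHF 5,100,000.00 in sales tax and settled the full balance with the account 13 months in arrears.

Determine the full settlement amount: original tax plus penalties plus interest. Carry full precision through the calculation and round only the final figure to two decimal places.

CHF 6,173,241.13

Late-payment penalty: 13 × 0.5% × CHF 5,100,000.00 = CHF 331,500.00
Interest (12.6%/yr ÷ 12 = 1.05%/month): CHF 5,100,000.00 × ((1 + 0.0105)^13 − 1) = CHF 741,741.1348…
Total = CHF 5,100,000.00 + CHF 331,500.0000 + CHF 741,741.1348… = CHF 6,173,241.13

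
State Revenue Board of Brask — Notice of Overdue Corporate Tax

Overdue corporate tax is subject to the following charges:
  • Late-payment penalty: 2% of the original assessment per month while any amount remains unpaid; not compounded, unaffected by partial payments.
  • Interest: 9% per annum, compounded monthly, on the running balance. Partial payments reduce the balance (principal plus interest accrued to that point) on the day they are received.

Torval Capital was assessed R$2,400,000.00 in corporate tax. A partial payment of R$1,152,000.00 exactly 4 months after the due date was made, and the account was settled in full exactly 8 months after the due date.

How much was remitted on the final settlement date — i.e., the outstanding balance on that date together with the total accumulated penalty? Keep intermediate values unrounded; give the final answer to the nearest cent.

R$1,744,886.49

Monthly rate = 9% ÷ 12 = 0.75%
Balance at month 4: R$2,400,000.0000 × (1 + 0.0075)^4 = R$2,472,814.0576…
After R$1,152,000.00 payment: R$2,472,814.0576… − R$1,152,000.00 = R$1,320,814.0576…
Balance at month 8: R$1,320,814.0576… × (1 + 0.0075)^4 = R$1,360,886.4871…
Penalty: 8 × 2% × R$2,400,000.00 = R$384,000.00
Final settlement = outstanding balance + penalty = R$1,360,886.4871… + R$384,000.00 = R$1,744,886.49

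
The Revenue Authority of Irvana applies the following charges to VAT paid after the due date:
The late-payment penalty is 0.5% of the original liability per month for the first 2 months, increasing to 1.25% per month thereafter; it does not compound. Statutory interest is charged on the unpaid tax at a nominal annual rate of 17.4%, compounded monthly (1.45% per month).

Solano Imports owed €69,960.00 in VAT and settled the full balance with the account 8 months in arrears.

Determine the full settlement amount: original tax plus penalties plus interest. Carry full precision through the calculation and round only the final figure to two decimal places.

Penalty, months 1–2: 2 × 0.5% × €69,960.00 = €699.60
Penalty, months 3–8: 6 × 1.25% × €69,960.00 = €5,247.00
Interest: €69,960.00 × ((1 + 0.0145)^8 − 1) = €69,960.00 × 0.1220609… = €8,539.3773…
Total = €69,960.00 + €5,946.6000 + €8,539.3773… = €84,445.98

€84,445.98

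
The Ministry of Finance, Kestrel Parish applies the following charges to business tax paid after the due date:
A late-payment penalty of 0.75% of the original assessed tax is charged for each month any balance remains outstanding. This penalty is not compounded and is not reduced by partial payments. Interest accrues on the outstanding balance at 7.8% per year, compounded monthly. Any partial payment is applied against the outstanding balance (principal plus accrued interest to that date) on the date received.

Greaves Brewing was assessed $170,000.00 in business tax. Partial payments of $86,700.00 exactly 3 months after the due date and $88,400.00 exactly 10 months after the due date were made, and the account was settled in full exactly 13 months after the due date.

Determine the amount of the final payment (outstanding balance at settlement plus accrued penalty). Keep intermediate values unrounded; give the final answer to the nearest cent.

$18,875.55

Monthly rate = 7.8% ÷ 12 = 0.65%
Balance at month 3: $170,000.0000 × (1 + 0.0065)^3 = $173,336.5942…
After $86,700.00 payment: $173,336.5942… − $86,700.00 = $86,636.5942…
Balance at month 10: $86,636.5942… × (1 + 0.0065)^7 = $90,656.2657…
After $88,400.00 payment: $90,656.2657… − $88,400.00 = $2,256.2657…
Balance at month 13: $2,256.2657… × (1 + 0.0065)^3 = $2,300.5495…
Penalty: 13 × 0.75% × $170,000.00 = $16,575.00
Final settlement = outstanding balance + penalty = $2,300.5495… + $16,575.00 = $18,875.55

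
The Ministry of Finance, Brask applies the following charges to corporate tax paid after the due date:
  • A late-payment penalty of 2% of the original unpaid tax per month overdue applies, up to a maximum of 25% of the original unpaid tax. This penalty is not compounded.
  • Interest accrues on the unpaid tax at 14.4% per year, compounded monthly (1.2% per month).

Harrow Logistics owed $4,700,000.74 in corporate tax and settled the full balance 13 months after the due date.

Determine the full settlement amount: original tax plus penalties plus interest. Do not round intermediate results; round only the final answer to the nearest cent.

Penalty (uncapped): 13 × 2% × $4,700,000.74 = $1,222,000.19…; cap = 25% × $4,700,000.74 = $1,175,000.19… → penalty = $1,175,000.19…
Interest: $4,700,000.74 × ((1 + 0.012)^13 − 1) = $4,700,000.74 × 0.1677414… = $788,384.5146…
Total = $4,700,000.74 + $1,175,000.1850 + $788,384.5146… = $6,663,385.44

$6,663,385.44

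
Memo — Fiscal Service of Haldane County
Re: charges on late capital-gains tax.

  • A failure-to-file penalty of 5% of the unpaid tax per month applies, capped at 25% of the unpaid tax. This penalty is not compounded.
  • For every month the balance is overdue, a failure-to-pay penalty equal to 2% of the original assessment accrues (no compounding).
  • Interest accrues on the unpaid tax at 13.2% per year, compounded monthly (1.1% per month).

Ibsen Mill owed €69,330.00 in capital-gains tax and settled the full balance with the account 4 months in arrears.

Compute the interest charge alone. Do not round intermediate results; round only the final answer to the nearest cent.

Interest: €69,330.00 × ((1 + 0.011)^4 − 1) = €69,330.00 × 0.0447313… = €3,101.2237…

€3,101.22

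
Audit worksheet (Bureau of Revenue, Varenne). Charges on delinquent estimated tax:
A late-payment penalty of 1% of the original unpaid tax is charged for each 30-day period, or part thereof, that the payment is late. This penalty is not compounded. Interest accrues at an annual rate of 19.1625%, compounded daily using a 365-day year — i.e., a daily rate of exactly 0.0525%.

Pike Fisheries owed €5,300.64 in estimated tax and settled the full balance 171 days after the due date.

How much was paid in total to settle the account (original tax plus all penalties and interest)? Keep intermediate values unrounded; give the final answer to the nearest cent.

Penalty periods: ⌈171/30⌉ = 6; penalty = 6 × 1% × €5,300.64 = €318.04…
Interest: €5,300.64 × ((1 + 0.000525)^171 − 1) = €5,300.64 × 0.09390235… = €497.7426…
Total = €5,300.64 + €318.0384 + €497.7426… = €6,116.42

€6,116.42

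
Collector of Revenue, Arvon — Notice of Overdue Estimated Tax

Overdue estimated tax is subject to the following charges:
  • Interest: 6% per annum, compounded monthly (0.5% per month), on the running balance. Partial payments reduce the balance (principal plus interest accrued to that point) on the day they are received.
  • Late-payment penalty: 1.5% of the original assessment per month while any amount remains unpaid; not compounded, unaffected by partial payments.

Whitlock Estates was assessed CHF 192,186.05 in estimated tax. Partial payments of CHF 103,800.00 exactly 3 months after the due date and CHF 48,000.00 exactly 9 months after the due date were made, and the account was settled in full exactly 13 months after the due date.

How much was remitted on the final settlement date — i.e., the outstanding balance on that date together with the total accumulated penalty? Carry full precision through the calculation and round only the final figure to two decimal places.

Balance at month 3: CHF 192,186.0500 × (1 + 0.005)^3 = CHF 195,083.2787…
After CHF 103,800.00 payment: CHF 195,083.2787… − CHF 103,800.00 = CHF 91,283.2787…
Balance at month 9: CHF 91,283.2787… × (1 + 0.005)^6 = CHF 94,056.2374…
After CHF 48,000.00 payment: CHF 94,056.2374… − CHF 48,000.00 = CHF 46,056.2374…
Balance at month 13: CHF 46,056.2374… × (1 + 0.005)^4 = CHF 46,984.2936…
Penalty: 13 × 1.5% × CHF 192,186.05 = CHF 37,476.28…
Final settlement = outstanding balance + penalty = CHF 46,984.2936… + CHF 37,476.28… = CHF 84,460.57

CHF 84,460.57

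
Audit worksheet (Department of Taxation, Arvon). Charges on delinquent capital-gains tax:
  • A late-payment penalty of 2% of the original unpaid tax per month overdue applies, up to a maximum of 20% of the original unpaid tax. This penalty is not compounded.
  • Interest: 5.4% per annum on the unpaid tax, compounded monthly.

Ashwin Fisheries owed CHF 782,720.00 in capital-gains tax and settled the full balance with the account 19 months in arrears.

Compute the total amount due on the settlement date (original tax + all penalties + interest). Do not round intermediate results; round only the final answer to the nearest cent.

Penalty (uncapped): 19 × 2% × CHF 782,720.00 = CHF 297,433.60; cap = 20% × CHF 782,720.00 = CHF 156,544.00 → penalty = CHF 156,544.00
Interest (5.4%/yr ÷ 12 = 0.45%/month): CHF 782,720.00 × ((1 + 0.0045)^19 − 1) = CHF 69,703.2990…
Total = CHF 782,720.00 + CHF 156,544.0000 + CHF 69,703.2990… = CHF 1,008,967.30

CHF 1,008,967.30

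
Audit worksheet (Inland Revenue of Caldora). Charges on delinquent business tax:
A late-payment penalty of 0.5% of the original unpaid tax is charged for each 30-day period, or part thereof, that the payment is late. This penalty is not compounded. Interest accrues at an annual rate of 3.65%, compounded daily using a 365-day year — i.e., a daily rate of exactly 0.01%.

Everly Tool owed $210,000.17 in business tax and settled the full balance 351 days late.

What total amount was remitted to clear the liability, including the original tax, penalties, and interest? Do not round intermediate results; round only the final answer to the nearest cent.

Penalty periods: ⌈351/30⌉ = 12; penalty = 12 × 0.5% × $210,000.17 = $12,600.01…
Interest: $210,000.17 × ((1 + 0.0001)^351 − 1) = $210,000.17 × 0.03572146… = $7,501.5123…
Total = $210,000.17 + $12,600.0102 + $7,501.5123… = $230,101.69

$230,101.69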